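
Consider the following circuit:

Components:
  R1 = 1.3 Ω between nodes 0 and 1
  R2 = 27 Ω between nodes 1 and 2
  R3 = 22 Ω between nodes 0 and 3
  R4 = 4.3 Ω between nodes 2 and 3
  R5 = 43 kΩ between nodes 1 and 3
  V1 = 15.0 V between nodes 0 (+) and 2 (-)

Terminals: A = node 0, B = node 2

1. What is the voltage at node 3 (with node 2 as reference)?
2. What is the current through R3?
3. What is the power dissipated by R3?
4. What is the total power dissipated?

Nodal analysis, taking node 2 as the 0 V reference.
Source V1 fixes V_0 = 15 V.
KCL at each unknown node (sum of currents leaving = 0; resistances in Ω):
  Node 1: (V_1 - 15)/1.3 + (V_1 - 0)/27 + (V_1 - V_3)/43000 = 0
  Node 3: (V_3 - 15)/22 + (V_3 - 0)/4.3 + (V_3 - V_1)/43000 = 0
Collecting terms (coefficients in siemens):
  0.8063·V_1 - 0.00002326·V_3 = 11.54
  0.278·V_3 - 0.00002326·V_1 = 0.6818
Determinant D = (0.8063)(0.278) - (-0.00002326)(-0.00002326) = 0.2242
V_1 = [(11.54)(0.278) - (-0.00002326)(0.6818)]/D = 14.31 V
V_3 = [(0.8063)(0.6818) - (11.54)(-0.00002326)]/D = 2.453 V
Part 1:
  Read off the nodal solution: V_3 = 2.453 V
Part 2:
  I_R3 = (V_0 - V_3)/R3 = (15 - 2.453)/22 = 0.5703 A
  Magnitude: I_R3 = 0.5703 A
Part 3:
  I_R3 = (V_0 - V_3)/R3 = (15 - 2.453)/22 = 0.5703 A
  P_R3 = I_R3² × R3 = (0.5703)² × 22 = 7.155 W
Part 4:
  Power in each resistor, P = (ΔV)²/R:
    P_R1 = (15 - 14.31)²/1.3 = 0.3656 W
    P_R2 = (14.31 - 0)²/27 = 7.585 W
    P_R3 = (15 - 2.453)²/22 = 7.155 W
    P_R4 = (0 - 2.453)²/4.3 = 1.4 W
    P_R5 = (14.31 - 2.453)²/43000 = 0.00327 W
  P_total = P_R1 + P_R2 + P_R3 + P_R4 + P_R5 = 16.51 W

Final answers:
1. V_3 = 2.453 V
2. I_R3 = 0.5703 A
3. P_R3 = 7.155 W
4. P_total = 16.51 W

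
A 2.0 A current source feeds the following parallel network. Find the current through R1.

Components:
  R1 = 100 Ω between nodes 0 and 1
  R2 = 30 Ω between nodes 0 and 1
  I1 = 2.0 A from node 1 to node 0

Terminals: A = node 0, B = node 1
All resistors sit directly between nodes 0 and 1, so they are in parallel and share one voltage V; the full source current 2 A splits among them.
1/R_par = 1/100 + 1/30 = 0.04333 S  =>  R_par = 23.08 Ω
V = I × R_par = 2 × 23.08 = 46.15 V
I_R1 = V/R1 = 46.15/100 = 0.4615 A

Final answer: 0.4615 A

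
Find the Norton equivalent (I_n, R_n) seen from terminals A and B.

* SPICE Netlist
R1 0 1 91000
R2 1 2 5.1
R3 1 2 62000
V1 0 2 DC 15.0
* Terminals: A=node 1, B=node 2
Find the Thévenin equivalent first; then I_n = V_th/R_th and R_n = R_th.
Step 1 — V_th is the open-circuit voltage V_A - V_B (nothing connected across the terminals).
Nodal analysis, taking node 2 as the 0 V reference.
Source V1 fixes V_0 = 15 V.
KCL at each unknown node (sum of currents leaving = 0; resistances in Ω):
  Node 1: (V_1 - 15)/91000 + (V_1 - 0)/5.1 + (V_1 - 0)/62000 = 0
Collecting terms: 0.1961 × V_1 = 0.0001648  =>  V_1 = 0.0008405 V
V_th = V_1 - V_2 = 0.0008405 - 0 = 0.0008405 V
Step 2 — R_th: zero the source — replace V1 by a short circuit (node 2 merges into node 0) — and find the resistance seen between A (node 1) and B (node 0).
Reduce the network between node 1 (A) and node 0 (B) by series/parallel combination:
  Rp1 = R1 ‖ R2 ‖ R3 (parallel, all between nodes 0 and 1) = 1/(1/91000 + 1/5.1 + 1/62000) = 5.099 Ω
R_th = 5.099 Ω
I_n = V_th/R_th = 0.0008405/5.099 = 0.0001648 A, and R_n = R_th = 5.099 Ω

Final answer: I_n = 0.0001648 A, R_n = 5.099 Ω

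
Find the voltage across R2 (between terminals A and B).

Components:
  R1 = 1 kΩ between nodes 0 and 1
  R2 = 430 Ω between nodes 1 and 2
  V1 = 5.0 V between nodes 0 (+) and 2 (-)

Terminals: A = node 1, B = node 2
R1 and R2 are in series across V1 (node 0 → node 1 → node 2), and the output A–B is taken across R2, so this is a voltage divider.
Series current: I = V1/(R1 + R2) = 5/(1000 + 430) = 5/1430 = 0.003497 A
V_R2 = I × R2 = V1 × R2/(R1 + R2) = 5 × 430/1430 = 1.503 V

Final answer: 1.503 V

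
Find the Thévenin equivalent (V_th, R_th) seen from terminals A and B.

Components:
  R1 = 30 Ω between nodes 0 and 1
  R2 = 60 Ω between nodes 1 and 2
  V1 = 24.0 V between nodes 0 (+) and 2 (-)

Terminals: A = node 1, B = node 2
Step 1 — V_th is the open-circuit voltage V_A - V_B (nothing connected across the terminals).
Nodal analysis, taking node 2 as the 0 V reference.
Source V1 fixes V_0 = 24 V.
KCL at each unknown node (sum of currents leaving = 0; resistances in Ω):
  Node 1: (V_1 - 24)/30 + (V_1 - 0)/60 = 0
Collecting terms: 0.05 × V_1 = 0.8  =>  V_1 = 16 V
V_th = V_1 - V_2 = 16 - 0 = 16 V
Step 2 — R_th: zero the source — replace V1 by a short circuit (node 2 merges into node 0) — and find the resistance seen between A (node 1) and B (node 0).
Reduce the network between node 1 (A) and node 0 (B) by series/parallel combination:
  Rp1 = R1 ‖ R2 (parallel, both between nodes 0 and 1) = 1/(1/30 + 1/60) = 20 Ω
R_th = 20 Ω

Final answer: V_th = 16 V, R_th = 20 Ω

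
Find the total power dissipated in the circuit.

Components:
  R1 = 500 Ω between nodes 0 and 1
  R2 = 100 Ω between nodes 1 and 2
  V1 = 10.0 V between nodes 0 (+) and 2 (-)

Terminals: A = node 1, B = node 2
Nodal analysis, taking node 2 as the 0 V reference.
Source V1 fixes V_0 = 10 V.
KCL at each unknown node (sum of currents leaving = 0; resistances in Ω):
  Node 1: (V_1 - 10)/500 + (V_1 - 0)/100 = 0
Collecting terms: 0.012 × V_1 = 0.02  =>  V_1 = 1.667 V
Power in each resistor, P = (ΔV)²/R:
  P_R1 = (10 - 1.667)²/500 = 0.1389 W
  P_R2 = (1.667 - 0)²/100 = 0.02778 W
P_total = P_R1 + P_R2 = 0.1667 W

Final answer: 0.1667 W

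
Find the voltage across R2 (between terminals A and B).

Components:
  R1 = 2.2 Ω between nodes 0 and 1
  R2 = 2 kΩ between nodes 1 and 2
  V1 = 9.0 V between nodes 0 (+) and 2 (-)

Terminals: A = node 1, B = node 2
R1 and R2 are in series across V1 (node 0 → node 1 → node 2), and the output A–B is taken across R2, so this is a voltage divider.
Series current: I = V1/(R1 + R2) = 9/(2.2 + 2000) = 9/2002 = 0.004495 A
V_R2 = I × R2 = V1 × R2/(R1 + R2) = 9 × 2000/2002 = 8.99 V

Final answer: 8.99 V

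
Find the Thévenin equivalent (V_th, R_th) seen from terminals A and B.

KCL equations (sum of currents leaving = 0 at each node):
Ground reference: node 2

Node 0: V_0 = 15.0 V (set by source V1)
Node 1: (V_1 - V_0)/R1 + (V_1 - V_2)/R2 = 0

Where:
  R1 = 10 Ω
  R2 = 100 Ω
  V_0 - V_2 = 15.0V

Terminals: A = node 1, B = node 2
Step 1 — V_th is the open-circuit voltage V_A - V_B (nothing connected across the terminals).
Nodal analysis, taking node 2 as the 0 V reference.
Source V1 fixes V_0 = 15 V.
KCL at each unknown node (sum of currents leaving = 0; resistances in Ω):
  Node 1: (V_1 - 15)/10 + (V_1 - 0)/100 = 0
Collecting terms: 0.11 × V_1 = 1.5  =>  V_1 = 13.64 V
V_th = V_1 - V_2 = 13.64 - 0 = 13.64 V
Step 2 — R_th: zero the source — replace V1 by a short circuit (node 2 merges into node 0) — and find the resistance seen between A (node 1) and B (node 0).
Reduce the network between node 1 (A) and node 0 (B) by series/parallel combination:
  Rp1 = R1 ‖ R2 (parallel, both between nodes 0 and 1) = 1/(1/10 + 1/100) = 9.091 Ω
R_th = 9.091 Ω

Final answer: V_th = 13.64 V, R_th = 9.091 Ω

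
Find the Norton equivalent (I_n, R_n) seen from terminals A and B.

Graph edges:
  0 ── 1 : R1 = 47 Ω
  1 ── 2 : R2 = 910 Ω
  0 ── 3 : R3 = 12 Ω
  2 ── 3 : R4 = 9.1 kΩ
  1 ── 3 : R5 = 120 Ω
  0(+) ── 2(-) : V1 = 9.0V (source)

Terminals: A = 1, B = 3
Find the Thévenin equivalent first; then I_n = V_th/R_th and R_n = R_th.
Step 1 — V_th is the open-circuit voltage V_A - V_B (nothing connected across the terminals).
Nodal analysis, taking node 2 as the 0 V reference.
Source V1 fixes V_0 = 9 V.
KCL at each unknown node (sum of currents leaving = 0; resistances in Ω):
  Node 1: (V_1 - 9)/47 + (V_1 - 0)/910 + (V_1 - V_3)/120 = 0
  Node 3: (V_3 - 9)/12 + (V_3 - 0)/9100 + (V_3 - V_1)/120 = 0
Collecting terms (coefficients in siemens):
  0.03071·V_1 - 0.008333·V_3 = 0.1915
  0.09178·V_3 - 0.008333·V_1 = 0.75
Determinant D = (0.03071)(0.09178) - (-0.008333)(-0.008333) = 0.002749
V_1 = [(0.1915)(0.09178) - (-0.008333)(0.75)]/D = 8.667 V
V_3 = [(0.03071)(0.75) - (0.1915)(-0.008333)]/D = 8.959 V
V_th = V_1 - V_3 = 8.667 - 8.959 = -0.2922 V
Step 2 — R_th: zero the source — replace V1 by a short circuit (node 2 merges into node 0) — and find the resistance seen between A (node 1) and B (node 3).
Reduce the network between node 1 (A) and node 3 (B) by series/parallel combination:
  Rp1 = R1 ‖ R2 (parallel, both between nodes 0 and 1) = 1/(1/47 + 1/910) = 44.69 Ω
  Rp2 = R3 ‖ R4 (parallel, both between nodes 0 and 3) = 1/(1/12 + 1/9100) = 11.98 Ω
  Rs1 = Rp1 + Rp2 (series, joined only at node 0) = 44.69 + 11.98 = 56.68 Ω
  Rp3 = R5 ‖ Rs1 (parallel, both between nodes 1 and 3) = 1/(1/120 + 1/56.68) = 38.49 Ω
R_th = 38.49 Ω
I_n = V_th/R_th = -0.2922/38.49 = -0.00759 A, and R_n = R_th = 38.49 Ω

Final answer: I_n = -0.00759 A, R_n = 38.49 Ω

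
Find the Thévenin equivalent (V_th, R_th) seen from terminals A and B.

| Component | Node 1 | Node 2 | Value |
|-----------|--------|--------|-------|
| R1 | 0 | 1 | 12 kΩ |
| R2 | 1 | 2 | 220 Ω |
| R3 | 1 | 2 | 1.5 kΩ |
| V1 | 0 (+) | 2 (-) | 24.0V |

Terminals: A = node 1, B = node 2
Step 1 — V_th is the open-circuit voltage V_A - V_B (nothing connected across the terminals).
Nodal analysis, taking node 2 as the 0 V reference.
Source V1 fixes V_0 = 24 V.
KCL at each unknown node (sum of currents leaving = 0; resistances in Ω):
  Node 1: (V_1 - 24)/12000 + (V_1 - 0)/220 + (V_1 - 0)/1500 = 0
Collecting terms: 0.005295 × V_1 = 0.002  =>  V_1 = 0.3777 V
V_th = V_1 - V_2 = 0.3777 - 0 = 0.3777 V
Step 2 — R_th: zero the source — replace V1 by a short circuit (node 2 merges into node 0) — and find the resistance seen between A (node 1) and B (node 0).
Reduce the network between node 1 (A) and node 0 (B) by series/parallel combination:
  Rp1 = R1 ‖ R2 ‖ R3 (parallel, all between nodes 0 and 1) = 1/(1/12000 + 1/220 + 1/1500) = 188.8 Ω
R_th = 188.8 Ω

Final answer: V_th = 0.3777 V, R_th = 188.8 Ω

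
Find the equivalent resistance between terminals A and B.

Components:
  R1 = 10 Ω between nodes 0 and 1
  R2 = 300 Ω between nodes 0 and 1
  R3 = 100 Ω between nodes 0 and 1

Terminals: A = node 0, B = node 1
Reduce the network between node 0 (A) and node 1 (B) by series/parallel combination:
  Rp1 = R1 ‖ R2 ‖ R3 (parallel, all between nodes 0 and 1) = 1/(1/10 + 1/300 + 1/100) = 8.824 Ω
R_eq = 8.824 Ω

Final answer: 8.824 Ω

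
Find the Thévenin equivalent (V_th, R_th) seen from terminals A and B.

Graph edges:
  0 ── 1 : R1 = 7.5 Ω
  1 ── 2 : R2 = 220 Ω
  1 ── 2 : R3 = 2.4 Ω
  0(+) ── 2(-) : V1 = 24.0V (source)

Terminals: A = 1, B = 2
Step 1 — V_th is the open-circuit voltage V_A - V_B (nothing connected across the terminals).
Nodal analysis, taking node 2 as the 0 V reference.
Source V1 fixes V_0 = 24 V.
KCL at each unknown node (sum of currents leaving = 0; resistances in Ω):
  Node 1: (V_1 - 24)/7.5 + (V_1 - 0)/220 + (V_1 - 0)/2.4 = 0
Collecting terms: 0.5545 × V_1 = 3.2  =>  V_1 = 5.77 V
V_th = V_1 - V_2 = 5.77 - 0 = 5.77 V
Step 2 — R_th: zero the source — replace V1 by a short circuit (node 2 merges into node 0) — and find the resistance seen between A (node 1) and B (node 0).
Reduce the network between node 1 (A) and node 0 (B) by series/parallel combination:
  Rp1 = R1 ‖ R2 ‖ R3 (parallel, all between nodes 0 and 1) = 1/(1/7.5 + 1/220 + 1/2.4) = 1.803 Ω
R_th = 1.803 Ω

Final answer: V_th = 5.77 V, R_th = 1.803 Ω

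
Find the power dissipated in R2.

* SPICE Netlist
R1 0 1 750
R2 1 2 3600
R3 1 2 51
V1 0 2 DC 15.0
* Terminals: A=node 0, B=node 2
Nodal analysis, taking node 2 as the 0 V reference.
Source V1 fixes V_0 = 15 V.
KCL at each unknown node (sum of currents leaving = 0; resistances in Ω):
  Node 1: (V_1 - 15)/750 + (V_1 - 0)/3600 + (V_1 - 0)/51 = 0
Collecting terms: 0.02122 × V_1 = 0.02  =>  V_1 = 0.9426 V
I_R2 = (V_1 - V_2)/R2 = (0.9426 - 0)/3600 = 0.0002618 A
P_R2 = I_R2² × R2 = (0.0002618)² × 3600 = 0.0002468 W

Final answer: 0.0002468 W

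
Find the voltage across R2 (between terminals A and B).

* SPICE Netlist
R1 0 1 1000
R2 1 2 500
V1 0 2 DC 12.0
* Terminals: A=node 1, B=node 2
R1 and R2 are in series across V1 (node 0 → node 1 → node 2), and the output A–B is taken across R2, so this is a voltage divider.
Series current: I = V1/(R1 + R2) = 12/(1000 + 500) = 12/1500 = 0.008 A
V_R2 = I × R2 = V1 × R2/(R1 + R2) = 12 × 500/1500 = 4 V

Final answer: 4 V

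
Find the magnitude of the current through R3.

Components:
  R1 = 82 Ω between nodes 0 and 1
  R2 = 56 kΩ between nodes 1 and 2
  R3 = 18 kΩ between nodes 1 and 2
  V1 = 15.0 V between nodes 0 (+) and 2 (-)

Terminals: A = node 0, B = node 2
Nodal analysis, taking node 2 as the 0 V reference.
Source V1 fixes V_0 = 15 V.
KCL at each unknown node (sum of currents leaving = 0; resistances in Ω):
  Node 1: (V_1 - 15)/82 + (V_1 - 0)/56000 + (V_1 - 0)/18000 = 0
Collecting terms: 0.01227 × V_1 = 0.1829  =>  V_1 = 14.91 V
I_R3 = (V_1 - V_2)/R3 = (14.91 - 0)/18000 = 0.0008283 A
|I_R3| = 0.0008283 A

Final answer: |I_R3| = 0.0008283 A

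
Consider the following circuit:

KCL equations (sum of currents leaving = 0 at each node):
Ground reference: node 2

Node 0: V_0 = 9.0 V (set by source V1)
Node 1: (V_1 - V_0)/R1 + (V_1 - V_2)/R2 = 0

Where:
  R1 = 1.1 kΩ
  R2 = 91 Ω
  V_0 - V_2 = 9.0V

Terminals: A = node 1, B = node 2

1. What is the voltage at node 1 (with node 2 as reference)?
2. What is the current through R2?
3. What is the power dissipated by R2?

Nodal analysis, taking node 2 as the 0 V reference.
Source V1 fixes V_0 = 9 V.
KCL at each unknown node (sum of currents leaving = 0; resistances in Ω):
  Node 1: (V_1 - 9)/1100 + (V_1 - 0)/91 = 0
Collecting terms: 0.0119 × V_1 = 0.008182  =>  V_1 = 0.6877 V
Part 1:
  Read off the nodal solution: V_1 = 0.6877 V
Part 2:
  I_R2 = (V_1 - V_2)/R2 = (0.6877 - 0)/91 = 0.007557 A
  Magnitude: I_R2 = 0.007557 A
Part 3:
  I_R2 = (V_1 - V_2)/R2 = (0.6877 - 0)/91 = 0.007557 A
  P_R2 = I_R2² × R2 = (0.007557)² × 91 = 0.005196 W

Final answers:
1. V_1 = 0.6877 V
2. I_R2 = 0.007557 A
3. P_R2 = 0.005196 W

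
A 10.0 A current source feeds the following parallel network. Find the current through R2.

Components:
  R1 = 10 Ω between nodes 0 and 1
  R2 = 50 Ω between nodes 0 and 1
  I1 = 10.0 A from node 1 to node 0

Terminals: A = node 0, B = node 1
All resistors sit directly between nodes 0 and 1, so they are in parallel and share one voltage V; the full source current 10 A splits among them.
1/R_par = 1/10 + 1/50 = 0.12 S  =>  R_par = 8.333 Ω
V = I × R_par = 10 × 8.333 = 83.33 V
I_R2 = V/R2 = 83.33/50 = 1.667 A

Final answer: 1.667 A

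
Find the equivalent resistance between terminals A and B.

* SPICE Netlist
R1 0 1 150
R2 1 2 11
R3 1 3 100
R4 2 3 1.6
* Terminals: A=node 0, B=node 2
Reduce the network between node 0 (A) and node 2 (B) by series/parallel combination:
  Rs1 = R3 + R4 (series, joined only at node 3) = 100 + 1.6 = 101.6 Ω
  Rp1 = R2 ‖ Rs1 (parallel, both between nodes 1 and 2) = 1/(1/11 + 1/101.6) = 9.925 Ω
  Rs2 = R1 + Rp1 (series, joined only at node 1) = 150 + 9.925 = 159.9 Ω
R_eq = 159.9 Ω

Final answer: 159.9 Ω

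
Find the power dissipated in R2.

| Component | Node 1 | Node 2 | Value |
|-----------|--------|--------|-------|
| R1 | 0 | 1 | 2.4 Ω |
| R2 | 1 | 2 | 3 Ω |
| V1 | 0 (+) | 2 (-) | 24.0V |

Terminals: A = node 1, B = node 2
Nodal analysis, taking node 2 as the 0 V reference.
Source V1 fixes V_0 = 24 V.
KCL at each unknown node (sum of currents leaving = 0; resistances in Ω):
  Node 1: (V_1 - 24)/2.4 + (V_1 - 0)/3 = 0
Collecting terms: 0.75 × V_1 = 10  =>  V_1 = 13.33 V
I_R2 = (V_1 - V_2)/R2 = (13.33 - 0)/3 = 4.444 A
P_R2 = I_R2² × R2 = (4.444)² × 3 = 59.26 W

Final answer: 59.26 W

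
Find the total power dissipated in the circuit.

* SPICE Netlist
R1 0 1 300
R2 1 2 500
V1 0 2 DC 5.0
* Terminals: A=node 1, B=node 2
Nodal analysis, taking node 2 as the 0 V reference.
Source V1 fixes V_0 = 5 V.
KCL at each unknown node (sum of currents leaving = 0; resistances in Ω):
  Node 1: (V_1 - 5)/300 + (V_1 - 0)/500 = 0
Collecting terms: 0.005333 × V_1 = 0.01667  =>  V_1 = 3.125 V
Power in each resistor, P = (ΔV)²/R:
  P_R1 = (5 - 3.125)²/300 = 0.01172 W
  P_R2 = (3.125 - 0)²/500 = 0.01953 W
P_total = P_R1 + P_R2 = 0.03125 W

Final answer: 0.03125 W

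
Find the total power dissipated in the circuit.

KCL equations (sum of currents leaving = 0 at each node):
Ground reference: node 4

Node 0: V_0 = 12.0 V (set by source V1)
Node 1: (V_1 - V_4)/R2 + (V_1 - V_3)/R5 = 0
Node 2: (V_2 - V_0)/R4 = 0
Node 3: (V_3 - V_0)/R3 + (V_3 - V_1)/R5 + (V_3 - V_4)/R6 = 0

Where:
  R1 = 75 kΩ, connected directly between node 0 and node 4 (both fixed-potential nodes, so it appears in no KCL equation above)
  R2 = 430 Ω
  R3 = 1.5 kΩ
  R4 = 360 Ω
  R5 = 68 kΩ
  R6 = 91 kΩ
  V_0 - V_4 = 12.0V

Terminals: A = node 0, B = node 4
Nodal analysis, taking node 4 as the 0 V reference.
Source V1 fixes V_0 = 12 V.
KCL at each unknown node (sum of currents leaving = 0; resistances in Ω):
  Node 1: (V_1 - 0)/430 + (V_1 - V_3)/68000 = 0
  Node 2: (V_2 - 12)/360 = 0
  Node 3: (V_3 - 12)/1500 + (V_3 - V_1)/68000 + (V_3 - 0)/91000 = 0
Collecting terms (coefficients in siemens):
  0.00234·V_1 - 0.00001471·V_3 = 0
  0.002778·V_2 = 0.03333
  0.0006924·V_3 - 0.00001471·V_1 = 0.008
Solving these 3 simultaneous equations (Gaussian elimination) gives:
  V_1 = 0.07262 V, V_2 = 12 V, V_3 = 11.56 V
Power in each resistor, P = (ΔV)²/R:
  P_R1 = (12 - 0)²/75000 = 0.00192 W
  P_R2 = (0.07262 - 0)²/430 = 0.00001226 W
  P_R3 = (12 - 11.56)²/1500 = 0.0001313 W
  P_R4 = (12 - 12)²/360 = 0 W
  P_R5 = (0.07262 - 11.56)²/68000 = 0.001939 W
  P_R6 = (11.56 - 0)²/91000 = 0.001468 W
P_total = P_R1 + P_R2 + P_R3 + P_R4 + P_R5 + P_R6 = 0.00547 W

Final answer: 0.00547 W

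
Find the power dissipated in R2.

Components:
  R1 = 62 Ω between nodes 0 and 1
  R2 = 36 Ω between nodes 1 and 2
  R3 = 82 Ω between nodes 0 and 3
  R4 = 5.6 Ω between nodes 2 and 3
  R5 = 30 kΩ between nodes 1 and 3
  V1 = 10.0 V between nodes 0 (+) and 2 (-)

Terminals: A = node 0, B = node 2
Nodal analysis, taking node 2 as the 0 V reference.
Source V1 fixes V_0 = 10 V.
KCL at each unknown node (sum of currents leaving = 0; resistances in Ω):
  Node 1: (V_1 - 10)/62 + (V_1 - 0)/36 + (V_1 - V_3)/30000 = 0
  Node 3: (V_3 - 10)/82 + (V_3 - 0)/5.6 + (V_3 - V_1)/30000 = 0
Collecting terms (coefficients in siemens):
  0.04394·V_1 - 0.00003333·V_3 = 0.1613
  0.1908·V_3 - 0.00003333·V_1 = 0.122
Determinant D = (0.04394)(0.1908) - (-0.00003333)(-0.00003333) = 0.008384
V_1 = [(0.1613)(0.1908) - (-0.00003333)(0.122)]/D = 3.671 V
V_3 = [(0.04394)(0.122) - (0.1613)(-0.00003333)]/D = 0.6398 V
I_R2 = (V_1 - V_2)/R2 = (3.671 - 0)/36 = 0.102 A
P_R2 = I_R2² × R2 = (0.102)² × 36 = 0.3744 W

Final answer: 0.3744 W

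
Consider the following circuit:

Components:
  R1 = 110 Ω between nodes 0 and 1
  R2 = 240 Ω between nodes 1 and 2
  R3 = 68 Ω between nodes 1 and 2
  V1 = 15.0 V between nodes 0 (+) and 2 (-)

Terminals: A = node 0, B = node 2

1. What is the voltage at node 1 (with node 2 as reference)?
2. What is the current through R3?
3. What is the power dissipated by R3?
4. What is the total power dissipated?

Nodal analysis, taking node 2 as the 0 V reference.
Source V1 fixes V_0 = 15 V.
KCL at each unknown node (sum of currents leaving = 0; resistances in Ω):
  Node 1: (V_1 - 15)/110 + (V_1 - 0)/240 + (V_1 - 0)/68 = 0
Collecting terms: 0.02796 × V_1 = 0.1364  =>  V_1 = 4.876 V
Part 1:
  Read off the nodal solution: V_1 = 4.876 V
Part 2:
  I_R3 = (V_1 - V_2)/R3 = (4.876 - 0)/68 = 0.07171 A
  Magnitude: I_R3 = 0.07171 A
Part 3:
  I_R3 = (V_1 - V_2)/R3 = (4.876 - 0)/68 = 0.07171 A
  P_R3 = I_R3² × R3 = (0.07171)² × 68 = 0.3497 W
Part 4:
  Power in each resistor, P = (ΔV)²/R:
    P_R1 = (15 - 4.876)²/110 = 0.9317 W
    P_R2 = (4.876 - 0)²/240 = 0.09908 W
    P_R3 = (4.876 - 0)²/68 = 0.3497 W
  P_total = P_R1 + P_R2 + P_R3 = 1.38 W

Final answers:
1. V_1 = 4.876 V
2. I_R3 = 0.07171 A
3. P_R3 = 0.3497 W
4. P_total = 1.38 W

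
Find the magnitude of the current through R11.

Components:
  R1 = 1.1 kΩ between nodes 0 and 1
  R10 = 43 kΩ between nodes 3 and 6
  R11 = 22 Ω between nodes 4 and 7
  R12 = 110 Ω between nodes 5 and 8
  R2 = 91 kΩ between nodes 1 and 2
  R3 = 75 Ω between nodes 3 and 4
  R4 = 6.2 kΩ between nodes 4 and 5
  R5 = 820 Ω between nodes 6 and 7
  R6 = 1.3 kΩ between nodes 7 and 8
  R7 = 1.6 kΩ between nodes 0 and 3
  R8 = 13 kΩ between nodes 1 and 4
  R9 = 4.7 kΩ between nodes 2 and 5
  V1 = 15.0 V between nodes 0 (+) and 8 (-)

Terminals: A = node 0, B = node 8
Nodal analysis, taking node 8 as the 0 V reference.
Source V1 fixes V_0 = 15 V.
KCL at each unknown node (sum of currents leaving = 0; resistances in Ω):
  Node 1: (V_1 - 15)/1100 + (V_1 - V_2)/91000 + (V_1 - V_4)/13000 = 0
  Node 2: (V_2 - V_1)/91000 + (V_2 - V_5)/4700 = 0
  Node 3: (V_3 - V_4)/75 + (V_3 - 15)/1600 + (V_3 - V_6)/43000 = 0
  Node 4: (V_4 - V_3)/75 + (V_4 - V_5)/6200 + (V_4 - V_1)/13000 + (V_4 - V_7)/22 = 0
  Node 5: (V_5 - V_4)/6200 + (V_5 - V_2)/4700 + (V_5 - 0)/110 = 0
  Node 6: (V_6 - V_7)/820 + (V_6 - V_3)/43000 = 0
  Node 7: (V_7 - V_6)/820 + (V_7 - 0)/1300 + (V_7 - V_4)/22 = 0
Collecting terms (coefficients in siemens):
  0.000997·V_1 - 0.00001099·V_2 - 0.00007692·V_4 = 0.01364
  0.0002238·V_2 - 0.00001099·V_1 - 0.0002128·V_5 = 0
  0.01398·V_3 - 0.01333·V_4 - 0.00002326·V_6 = 0.009375
  0.05903·V_4 - 0.00007692·V_1 - 0.01333·V_3 - 0.0001613·V_5 - 0.04545·V_7 = 0
  0.009465·V_5 - 0.0002128·V_2 - 0.0001613·V_4 = 0
  0.001243·V_6 - 0.00002326·V_3 - 0.00122·V_7 = 0
  0.04744·V_7 - 0.04545·V_4 - 0.00122·V_6 = 0
Solving these 7 simultaneous equations (Gaussian elimination) gives:
  V_1 = 14.17 V, V_2 = 0.816 V, V_3 = 6.712 V, V_4 = 6.324 V
  V_5 = 0.1261 V, V_6 = 6.229 V, V_7 = 6.219 V
I_R11 = (V_4 - V_7)/R11 = (6.324 - 6.219)/22 = 0.004773 A
|I_R11| = 0.004773 A

Final answer: |I_R11| = 0.004773 A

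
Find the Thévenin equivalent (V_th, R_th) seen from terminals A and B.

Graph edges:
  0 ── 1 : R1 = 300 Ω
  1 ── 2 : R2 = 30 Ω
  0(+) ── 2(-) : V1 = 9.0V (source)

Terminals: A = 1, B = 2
Step 1 — V_th is the open-circuit voltage V_A - V_B (nothing connected across the terminals).
Nodal analysis, taking node 2 as the 0 V reference.
Source V1 fixes V_0 = 9 V.
KCL at each unknown node (sum of currents leaving = 0; resistances in Ω):
  Node 1: (V_1 - 9)/300 + (V_1 - 0)/30 = 0
Collecting terms: 0.03667 × V_1 = 0.03  =>  V_1 = 0.8182 V
V_th = V_1 - V_2 = 0.8182 - 0 = 0.8182 V
Step 2 — R_th: zero the source — replace V1 by a short circuit (node 2 merges into node 0) — and find the resistance seen between A (node 1) and B (node 0).
Reduce the network between node 1 (A) and node 0 (B) by series/parallel combination:
  Rp1 = R1 ‖ R2 (parallel, both between nodes 0 and 1) = 1/(1/300 + 1/30) = 27.27 Ω
R_th = 27.27 Ω

Final answer: V_th = 0.8182 V, R_th = 27.27 Ω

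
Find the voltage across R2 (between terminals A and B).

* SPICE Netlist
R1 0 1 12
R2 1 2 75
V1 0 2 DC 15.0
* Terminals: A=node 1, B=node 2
R1 and R2 are in series across V1 (node 0 → node 1 → node 2), and the output A–B is taken across R2, so this is a voltage divider.
Series current: I = V1/(R1 + R2) = 15/(12 + 75) = 15/87 = 0.1724 A
V_R2 = I × R2 = V1 × R2/(R1 + R2) = 15 × 75/87 = 12.93 V

Final answer: 12.93 V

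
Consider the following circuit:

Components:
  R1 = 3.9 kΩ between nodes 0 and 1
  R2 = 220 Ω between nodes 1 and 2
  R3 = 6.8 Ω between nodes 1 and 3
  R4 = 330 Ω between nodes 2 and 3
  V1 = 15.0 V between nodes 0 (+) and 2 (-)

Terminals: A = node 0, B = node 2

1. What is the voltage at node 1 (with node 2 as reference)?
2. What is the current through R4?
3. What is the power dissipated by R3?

Nodal analysis, taking node 2 as the 0 V reference.
Source V1 fixes V_0 = 15 V.
KCL at each unknown node (sum of currents leaving = 0; resistances in Ω):
  Node 1: (V_1 - 15)/3900 + (V_1 - 0)/220 + (V_1 - V_3)/6.8 = 0
  Node 3: (V_3 - V_1)/6.8 + (V_3 - 0)/330 = 0
Collecting terms (coefficients in siemens):
  0.1519·V_1 - 0.1471·V_3 = 0.003846
  0.1501·V_3 - 0.1471·V_1 = 0
Determinant D = (0.1519)(0.1501) - (-0.1471)(-0.1471) = 0.001166
V_1 = [(0.003846)(0.1501) - (-0.1471)(0)]/D = 0.4949 V
V_3 = [(0.1519)(0) - (0.003846)(-0.1471)]/D = 0.4849 V
Part 1:
  Read off the nodal solution: V_1 = 0.4949 V
Part 2:
  I_R4 = (V_2 - V_3)/R4 = (0 - 0.4849)/330 = -0.00147 A
  Magnitude: I_R4 = 0.00147 A
Part 3:
  I_R3 = (V_1 - V_3)/R3 = (0.4949 - 0.4849)/6.8 = 0.00147 A
  P_R3 = I_R3² × R3 = (0.00147)² × 6.8 = 0.00001468 W

Final answers:
1. V_1 = 0.4949 V
2. I_R4 = 0.00147 A
3. P_R3 = 1.468e-05 W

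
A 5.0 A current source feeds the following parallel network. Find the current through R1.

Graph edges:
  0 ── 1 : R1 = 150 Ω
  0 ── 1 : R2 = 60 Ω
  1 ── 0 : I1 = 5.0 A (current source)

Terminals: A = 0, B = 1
All resistors sit directly between nodes 0 and 1, so they are in parallel and share one voltage V; the full source current 5 A splits among them.
1/R_par = 1/150 + 1/60 = 0.02333 S  =>  R_par = 42.86 Ω
V = I × R_par = 5 × 42.86 = 214.3 V
I_R1 = V/R1 = 214.3/150 = 1.429 A

Final answer: 1.429 A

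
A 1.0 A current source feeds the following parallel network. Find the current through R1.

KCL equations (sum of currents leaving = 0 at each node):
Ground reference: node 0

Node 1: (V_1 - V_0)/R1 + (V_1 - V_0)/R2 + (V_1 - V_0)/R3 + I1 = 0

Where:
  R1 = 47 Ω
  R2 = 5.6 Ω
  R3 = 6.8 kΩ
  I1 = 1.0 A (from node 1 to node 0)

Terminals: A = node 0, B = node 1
All resistors sit directly between nodes 0 and 1, so they are in parallel and share one voltage V; the full source current 1 A splits among them.
1/R_par = 1/47 + 1/5.6 + 1/6800 = 0.2 S  =>  R_par = 5 Ω
V = I × R_par = 1 × 5 = 5 V
I_R1 = V/R1 = 5/47 = 0.1064 A

Final answer: 0.1064 A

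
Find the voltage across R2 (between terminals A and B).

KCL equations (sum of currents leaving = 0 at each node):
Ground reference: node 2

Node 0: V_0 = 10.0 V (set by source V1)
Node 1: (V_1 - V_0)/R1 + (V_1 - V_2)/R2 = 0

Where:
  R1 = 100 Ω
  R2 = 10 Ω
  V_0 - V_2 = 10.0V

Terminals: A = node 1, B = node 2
R1 and R2 are in series across V1 (node 0 → node 1 → node 2), and the output A–B is taken across R2, so this is a voltage divider.
Series current: I = V1/(R1 + R2) = 10/(100 + 10) = 10/110 = 0.09091 A
V_R2 = I × R2 = V1 × R2/(R1 + R2) = 10 × 10/110 = 0.9091 V

Final answer: 0.9091 V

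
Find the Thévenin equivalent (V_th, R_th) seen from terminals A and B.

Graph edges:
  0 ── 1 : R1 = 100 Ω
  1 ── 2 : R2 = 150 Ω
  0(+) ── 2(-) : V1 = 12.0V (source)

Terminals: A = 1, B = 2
Step 1 — V_th is the open-circuit voltage V_A - V_B (nothing connected across the terminals).
Nodal analysis, taking node 2 as the 0 V reference.
Source V1 fixes V_0 = 12 V.
KCL at each unknown node (sum of currents leaving = 0; resistances in Ω):
  Node 1: (V_1 - 12)/100 + (V_1 - 0)/150 = 0
Collecting terms: 0.01667 × V_1 = 0.12  =>  V_1 = 7.2 V
V_th = V_1 - V_2 = 7.2 - 0 = 7.2 V
Step 2 — R_th: zero the source — replace V1 by a short circuit (node 2 merges into node 0) — and find the resistance seen between A (node 1) and B (node 0).
Reduce the network between node 1 (A) and node 0 (B) by series/parallel combination:
  Rp1 = R1 ‖ R2 (parallel, both between nodes 0 and 1) = 1/(1/100 + 1/150) = 60 Ω
R_th = 60 Ω

Final answer: V_th = 7.2 V, R_th = 60 Ω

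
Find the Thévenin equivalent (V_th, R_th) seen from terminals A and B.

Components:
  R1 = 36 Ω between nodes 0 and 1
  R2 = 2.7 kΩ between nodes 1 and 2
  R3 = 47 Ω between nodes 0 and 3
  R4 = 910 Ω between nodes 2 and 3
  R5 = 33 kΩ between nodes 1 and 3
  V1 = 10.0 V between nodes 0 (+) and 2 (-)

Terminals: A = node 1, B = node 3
Step 1 — V_th is the open-circuit voltage V_A - V_B (nothing connected across the terminals).
Nodal analysis, taking node 2 as the 0 V reference.
Source V1 fixes V_0 = 10 V.
KCL at each unknown node (sum of currents leaving = 0; resistances in Ω):
  Node 1: (V_1 - 10)/36 + (V_1 - 0)/2700 + (V_1 - V_3)/33000 = 0
  Node 3: (V_3 - 10)/47 + (V_3 - 0)/910 + (V_3 - V_1)/33000 = 0
Collecting terms (coefficients in siemens):
  0.02818·V_1 - 0.0000303·V_3 = 0.2778
  0.02241·V_3 - 0.0000303·V_1 = 0.2128
Determinant D = (0.02818)(0.02241) - (-0.0000303)(-0.0000303) = 0.0006314
V_1 = [(0.2778)(0.02241) - (-0.0000303)(0.2128)]/D = 9.868 V
V_3 = [(0.02818)(0.2128) - (0.2778)(-0.0000303)]/D = 9.509 V
V_th = V_1 - V_3 = 9.868 - 9.509 = 0.3587 V
Step 2 — R_th: zero the source — replace V1 by a short circuit (node 2 merges into node 0) — and find the resistance seen between A (node 1) and B (node 3).
Reduce the network between node 1 (A) and node 3 (B) by series/parallel combination:
  Rp1 = R1 ‖ R2 (parallel, both between nodes 0 and 1) = 1/(1/36 + 1/2700) = 35.53 Ω
  Rp2 = R3 ‖ R4 (parallel, both between nodes 0 and 3) = 1/(1/47 + 1/910) = 44.69 Ω
  Rs1 = Rp1 + Rp2 (series, joined only at node 0) = 35.53 + 44.69 = 80.22 Ω
  Rp3 = R5 ‖ Rs1 (parallel, both between nodes 1 and 3) = 1/(1/33000 + 1/80.22) = 80.02 Ω
R_th = 80.02 Ω

Final answer: V_th = 0.3587 V, R_th = 80.02 Ω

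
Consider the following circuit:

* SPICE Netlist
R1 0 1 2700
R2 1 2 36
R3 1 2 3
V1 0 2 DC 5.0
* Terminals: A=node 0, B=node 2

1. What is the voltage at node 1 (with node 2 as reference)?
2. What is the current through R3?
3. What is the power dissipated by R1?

Nodal analysis, taking node 2 as the 0 V reference.
Source V1 fixes V_0 = 5 V.
KCL at each unknown node (sum of currents leaving = 0; resistances in Ω):
  Node 1: (V_1 - 5)/2700 + (V_1 - 0)/36 + (V_1 - 0)/3 = 0
Collecting terms: 0.3615 × V_1 = 0.001852  =>  V_1 = 0.005123 V
Part 1:
  Read off the nodal solution: V_1 = 0.005123 V
Part 2:
  I_R3 = (V_1 - V_2)/R3 = (0.005123 - 0)/3 = 0.001708 A
  Magnitude: I_R3 = 0.001708 A
Part 3:
  I_R1 = (V_0 - V_1)/R1 = (5 - 0.005123)/2700 = 0.00185 A
  P_R1 = I_R1² × R1 = (0.00185)² × 2700 = 0.00924 W

Final answers:
1. V_1 = 0.005123 V
2. I_R3 = 0.001708 A
3. P_R1 = 0.00924 W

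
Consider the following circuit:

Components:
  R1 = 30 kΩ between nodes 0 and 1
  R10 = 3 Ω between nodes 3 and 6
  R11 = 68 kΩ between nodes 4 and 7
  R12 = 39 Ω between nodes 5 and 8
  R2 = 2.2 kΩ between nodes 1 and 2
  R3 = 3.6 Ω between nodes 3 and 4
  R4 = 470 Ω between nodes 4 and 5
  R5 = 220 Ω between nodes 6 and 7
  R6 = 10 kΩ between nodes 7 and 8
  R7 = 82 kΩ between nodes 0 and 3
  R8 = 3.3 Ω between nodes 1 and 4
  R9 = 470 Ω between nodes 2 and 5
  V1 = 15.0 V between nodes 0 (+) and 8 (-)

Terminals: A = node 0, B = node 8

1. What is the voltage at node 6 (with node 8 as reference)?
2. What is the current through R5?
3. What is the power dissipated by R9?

Nodal analysis, taking node 8 as the 0 V reference.
Source V1 fixes V_0 = 15 V.
KCL at each unknown node (sum of currents leaving = 0; resistances in Ω):
  Node 1: (V_1 - 15)/30000 + (V_1 - V_2)/2200 + (V_1 - V_4)/3.3 = 0
  Node 2: (V_2 - V_1)/2200 + (V_2 - V_5)/470 = 0
  Node 3: (V_3 - V_4)/3.6 + (V_3 - 15)/82000 + (V_3 - V_6)/3 = 0
  Node 4: (V_4 - V_3)/3.6 + (V_4 - V_5)/470 + (V_4 - V_1)/3.3 + (V_4 - V_7)/68000 = 0
  Node 5: (V_5 - V_4)/470 + (V_5 - V_2)/470 + (V_5 - 0)/39 = 0
  Node 6: (V_6 - V_7)/220 + (V_6 - V_3)/3 = 0
  Node 7: (V_7 - V_6)/220 + (V_7 - 0)/10000 + (V_7 - V_4)/68000 = 0
Collecting terms (coefficients in siemens):
  0.3035·V_1 - 0.0004545·V_2 - 0.303·V_4 = 0.0005
  0.002582·V_2 - 0.0004545·V_1 - 0.002128·V_5 = 0
  0.6111·V_3 - 0.2778·V_4 - 0.3333·V_6 = 0.0001829
  0.583·V_4 - 0.303·V_1 - 0.2778·V_3 - 0.002128·V_5 - 0.00001471·V_7 = 0
  0.0299·V_5 - 0.002128·V_2 - 0.002128·V_4 = 0
  0.3379·V_6 - 0.3333·V_3 - 0.004545·V_7 = 0
  0.00466·V_7 - 0.00001471·V_4 - 0.004545·V_6 = 0
Solving these 7 simultaneous equations (Gaussian elimination) gives:
  V_1 = 0.2829 V, V_2 = 0.07045 V, V_3 = 0.2822 V, V_4 = 0.2816 V
  V_5 = 0.02506 V, V_6 = 0.2821 V, V_7 = 0.276 V
Part 1:
  Read off the nodal solution: V_6 = 0.2821 V
Part 2:
  I_R5 = (V_6 - V_7)/R5 = (0.2821 - 0.276)/220 = 0.00002752 A
  Magnitude: I_R5 = 0.00002752 A
Part 3:
  I_R9 = (V_2 - V_5)/R9 = (0.07045 - 0.02506)/470 = 0.00009658 A
  P_R9 = I_R9² × R9 = (0.00009658)² × 470 = 0.000004384 W

Final answers:
1. V_6 = 0.2821 V
2. I_R5 = 2.752e-05 A
3. P_R9 = 4.384e-06 W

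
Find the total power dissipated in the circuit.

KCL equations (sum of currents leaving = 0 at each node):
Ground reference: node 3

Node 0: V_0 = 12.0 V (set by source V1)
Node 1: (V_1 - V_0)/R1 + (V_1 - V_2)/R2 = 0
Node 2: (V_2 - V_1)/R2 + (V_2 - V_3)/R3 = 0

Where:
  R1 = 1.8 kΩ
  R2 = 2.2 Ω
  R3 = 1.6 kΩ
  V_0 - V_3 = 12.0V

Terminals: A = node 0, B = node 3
Nodal analysis, taking node 3 as the 0 V reference.
Source V1 fixes V_0 = 12 V.
KCL at each unknown node (sum of currents leaving = 0; resistances in Ω):
  Node 1: (V_1 - 12)/1800 + (V_1 - V_2)/2.2 = 0
  Node 2: (V_2 - V_1)/2.2 + (V_2 - 0)/1600 = 0
Collecting terms (coefficients in siemens):
  0.4551·V_1 - 0.4545·V_2 = 0.006667
  0.4552·V_2 - 0.4545·V_1 = 0
Determinant D = (0.4551)(0.4552) - (-0.4545)(-0.4545) = 0.000537
V_1 = [(0.006667)(0.4552) - (-0.4545)(0)]/D = 5.651 V
V_2 = [(0.4551)(0) - (0.006667)(-0.4545)]/D = 5.643 V
Power in each resistor, P = (ΔV)²/R:
  P_R1 = (12 - 5.651)²/1800 = 0.02239 W
  P_R2 = (5.651 - 5.643)²/2.2 = 0.00002737 W
  P_R3 = (5.643 - 0)²/1600 = 0.01991 W
P_total = P_R1 + P_R2 + P_R3 = 0.04233 W

Final answer: 0.04233 W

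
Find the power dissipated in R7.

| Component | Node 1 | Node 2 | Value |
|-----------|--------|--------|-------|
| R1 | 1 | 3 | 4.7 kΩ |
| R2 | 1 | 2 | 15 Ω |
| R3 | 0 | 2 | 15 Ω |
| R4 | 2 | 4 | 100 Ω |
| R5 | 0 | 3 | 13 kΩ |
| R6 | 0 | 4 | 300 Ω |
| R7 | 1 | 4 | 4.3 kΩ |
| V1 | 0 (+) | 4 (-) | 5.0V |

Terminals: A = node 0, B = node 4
Nodal analysis, taking node 4 as the 0 V reference.
Source V1 fixes V_0 = 5 V.
KCL at each unknown node (sum of currents leaving = 0; resistances in Ω):
  Node 1: (V_1 - V_3)/4700 + (V_1 - V_2)/15 + (V_1 - 0)/4300 = 0
  Node 2: (V_2 - V_1)/15 + (V_2 - 5)/15 + (V_2 - 0)/100 = 0
  Node 3: (V_3 - V_1)/4700 + (V_3 - 5)/13000 = 0
Collecting terms (coefficients in siemens):
  0.06711·V_1 - 0.06667·V_2 - 0.0002128·V_3 = 0
  0.1433·V_2 - 0.06667·V_1 = 0.3333
  0.0002897·V_3 - 0.0002128·V_1 = 0.0003846
Solving these 3 simultaneous equations (Gaussian elimination) gives:
  V_1 = 4.321 V, V_2 = 4.335 V, V_3 = 4.501 V
I_R7 = (V_1 - V_4)/R7 = (4.321 - 0)/4300 = 0.001005 A
P_R7 = I_R7² × R7 = (0.001005)² × 4300 = 0.004342 W

Final answer: 0.004342 W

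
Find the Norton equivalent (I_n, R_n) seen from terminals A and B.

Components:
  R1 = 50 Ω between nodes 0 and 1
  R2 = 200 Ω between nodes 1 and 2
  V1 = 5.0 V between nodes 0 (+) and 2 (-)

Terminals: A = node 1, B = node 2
Find the Thévenin equivalent first; then I_n = V_th/R_th and R_n = R_th.
Step 1 — V_th is the open-circuit voltage V_A - V_B (nothing connected across the terminals).
Nodal analysis, taking node 2 as the 0 V reference.
Source V1 fixes V_0 = 5 V.
KCL at each unknown node (sum of currents leaving = 0; resistances in Ω):
  Node 1: (V_1 - 5)/50 + (V_1 - 0)/200 = 0
Collecting terms: 0.025 × V_1 = 0.1  =>  V_1 = 4 V
V_th = V_1 - V_2 = 4 - 0 = 4 V
Step 2 — R_th: zero the source — replace V1 by a short circuit (node 2 merges into node 0) — and find the resistance seen between A (node 1) and B (node 0).
Reduce the network between node 1 (A) and node 0 (B) by series/parallel combination:
  Rp1 = R1 ‖ R2 (parallel, both between nodes 0 and 1) = 1/(1/50 + 1/200) = 40 Ω
R_th = 40 Ω
I_n = V_th/R_th = 4/40 = 0.1 A, and R_n = R_th = 40 Ω

Final answer: I_n = 0.1 A, R_n = 40 Ω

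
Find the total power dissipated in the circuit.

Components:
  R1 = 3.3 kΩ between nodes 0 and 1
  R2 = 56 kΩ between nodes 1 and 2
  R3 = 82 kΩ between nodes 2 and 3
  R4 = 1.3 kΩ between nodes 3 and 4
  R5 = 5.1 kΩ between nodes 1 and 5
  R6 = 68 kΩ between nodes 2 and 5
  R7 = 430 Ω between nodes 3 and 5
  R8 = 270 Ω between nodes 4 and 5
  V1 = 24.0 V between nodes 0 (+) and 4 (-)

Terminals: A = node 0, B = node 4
Nodal analysis, taking node 4 as the 0 V reference.
Source V1 fixes V_0 = 24 V.
KCL at each unknown node (sum of currents leaving = 0; resistances in Ω):
  Node 1: (V_1 - 24)/3300 + (V_1 - V_2)/56000 + (V_1 - V_5)/5100 = 0
  Node 2: (V_2 - V_1)/56000 + (V_2 - V_3)/82000 + (V_2 - V_5)/68000 = 0
  Node 3: (V_3 - V_2)/82000 + (V_3 - 0)/1300 + (V_3 - V_5)/430 = 0
  Node 5: (V_5 - V_1)/5100 + (V_5 - V_2)/68000 + (V_5 - V_3)/430 + (V_5 - 0)/270 = 0
Collecting terms (coefficients in siemens):
  0.000517·V_1 - 0.00001786·V_2 - 0.0001961·V_5 = 0.007273
  0.00004476·V_2 - 0.00001786·V_1 - 0.0000122·V_3 - 0.00001471·V_5 = 0
  0.003107·V_3 - 0.0000122·V_2 - 0.002326·V_5 = 0
  0.00624·V_5 - 0.0001961·V_1 - 0.00001471·V_2 - 0.002326·V_3 = 0
Solving these 4 simultaneous equations (Gaussian elimination) gives:
  V_1 = 14.53 V, V_2 = 6.16 V, V_3 = 0.5227 V, V_5 = 0.666 V
Power in each resistor, P = (ΔV)²/R:
  P_R1 = (24 - 14.53)²/3300 = 0.02716 W
  P_R2 = (14.53 - 6.16)²/56000 = 0.001252 W
  P_R3 = (6.16 - 0.5227)²/82000 = 0.0003875 W
  P_R4 = (0.5227 - 0)²/1300 = 0.0002101 W
  P_R5 = (14.53 - 0.666)²/5100 = 0.03771 W
  P_R6 = (6.16 - 0.666)²/68000 = 0.0004438 W
  P_R7 = (0.5227 - 0.666)²/430 = 0.00004777 W
  P_R8 = (0 - 0.666)²/270 = 0.001643 W
P_total = P_R1 + P_R2 + P_R3 + P_R4 + P_R5 + P_R6 + P_R7 + P_R8 = 0.06885 W

Final answer: 0.06885 W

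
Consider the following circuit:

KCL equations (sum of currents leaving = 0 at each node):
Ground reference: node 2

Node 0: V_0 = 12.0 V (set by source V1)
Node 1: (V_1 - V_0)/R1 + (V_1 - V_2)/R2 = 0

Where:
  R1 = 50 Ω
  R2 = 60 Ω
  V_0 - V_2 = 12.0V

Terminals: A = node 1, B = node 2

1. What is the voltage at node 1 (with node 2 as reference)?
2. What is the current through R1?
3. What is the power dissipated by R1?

Nodal analysis, taking node 2 as the 0 V reference.
Source V1 fixes V_0 = 12 V.
KCL at each unknown node (sum of currents leaving = 0; resistances in Ω):
  Node 1: (V_1 - 12)/50 + (V_1 - 0)/60 = 0
Collecting terms: 0.03667 × V_1 = 0.24  =>  V_1 = 6.545 V
Part 1:
  Read off the nodal solution: V_1 = 6.545 V
Part 2:
  I_R1 = (V_0 - V_1)/R1 = (12 - 6.545)/50 = 0.1091 A
  Magnitude: I_R1 = 0.1091 A
Part 3:
  I_R1 = (V_0 - V_1)/R1 = (12 - 6.545)/50 = 0.1091 A
  P_R1 = I_R1² × R1 = (0.1091)² × 50 = 0.595 W

Final answers:
1. V_1 = 6.545 V
2. I_R1 = 0.1091 A
3. P_R1 = 0.595 W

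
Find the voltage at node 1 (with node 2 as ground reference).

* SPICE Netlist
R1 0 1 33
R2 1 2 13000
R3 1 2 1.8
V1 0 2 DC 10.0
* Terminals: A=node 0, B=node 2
Nodal analysis, taking node 2 as the 0 V reference.
Source V1 fixes V_0 = 10 V.
KCL at each unknown node (sum of currents leaving = 0; resistances in Ω):
  Node 1: (V_1 - 10)/33 + (V_1 - 0)/13000 + (V_1 - 0)/1.8 = 0
Collecting terms: 0.5859 × V_1 = 0.303  =>  V_1 = 0.5172 V
The requested potential is V_1 = 0.5172 V.

Final answer: V_1 = 0.5172 V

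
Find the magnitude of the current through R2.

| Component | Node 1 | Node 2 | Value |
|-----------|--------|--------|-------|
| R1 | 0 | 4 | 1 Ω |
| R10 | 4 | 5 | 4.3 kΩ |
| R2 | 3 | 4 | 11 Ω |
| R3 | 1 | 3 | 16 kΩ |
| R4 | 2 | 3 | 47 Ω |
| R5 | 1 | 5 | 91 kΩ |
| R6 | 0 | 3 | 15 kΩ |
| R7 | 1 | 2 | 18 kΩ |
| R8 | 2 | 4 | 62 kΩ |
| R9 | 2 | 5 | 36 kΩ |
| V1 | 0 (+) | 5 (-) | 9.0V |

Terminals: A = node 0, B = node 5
Nodal analysis, taking node 5 as the 0 V reference.
Source V1 fixes V_0 = 9 V.
KCL at each unknown node (sum of currents leaving = 0; resistances in Ω):
  Node 1: (V_1 - V_3)/16000 + (V_1 - 0)/91000 + (V_1 - V_2)/18000 = 0
  Node 2: (V_2 - V_3)/47 + (V_2 - V_1)/18000 + (V_2 - V_4)/62000 + (V_2 - 0)/36000 = 0
  Node 3: (V_3 - V_4)/11 + (V_3 - V_1)/16000 + (V_3 - V_2)/47 + (V_3 - 9)/15000 = 0
  Node 4: (V_4 - 9)/1 + (V_4 - V_3)/11 + (V_4 - V_2)/62000 + (V_4 - 0)/4300 = 0
Collecting terms (coefficients in siemens):
  0.000129·V_1 - 0.00005556·V_2 - 0.0000625·V_3 = 0
  0.02138·V_2 - 0.00005556·V_1 - 0.02128·V_3 - 0.00001613·V_4 = 0
  0.1123·V_3 - 0.0000625·V_1 - 0.02128·V_2 - 0.09091·V_4 = 0.0006
  1.091·V_4 - 0.00001613·V_2 - 0.09091·V_3 = 9
Solving these 4 simultaneous equations (Gaussian elimination) gives:
  V_1 = 8.222 V, V_2 = 8.98 V, V_3 = 8.994 V, V_4 = 8.998 V
I_R2 = (V_3 - V_4)/R2 = (8.994 - 8.998)/11 = -0.0003391 A
|I_R2| = 0.0003391 A

Final answer: |I_R2| = 0.0003391 A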